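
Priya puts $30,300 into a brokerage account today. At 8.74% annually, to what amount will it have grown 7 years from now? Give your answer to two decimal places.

$54,471.32

FV = PV·(1+i)^n = 30,300 × 1.797733 = 54,471.3237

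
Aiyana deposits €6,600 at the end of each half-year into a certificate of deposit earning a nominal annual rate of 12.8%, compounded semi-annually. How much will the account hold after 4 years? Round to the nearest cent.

€66,268.60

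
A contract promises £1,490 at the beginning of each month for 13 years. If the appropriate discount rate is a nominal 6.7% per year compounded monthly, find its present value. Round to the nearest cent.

£155,767.60

With 12 periods per year: i = 0.00558333, n = 156.
PV = PMT · [1 − (1+i)^(−n)] / i × (1+i) = 1490 · 104.542014 = 155,767.6014
(Beginning-of-period payments → annuity-due factor ×(1+i).)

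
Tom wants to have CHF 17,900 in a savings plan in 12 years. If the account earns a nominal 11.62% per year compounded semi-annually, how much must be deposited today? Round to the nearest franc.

CHF 4,615

With 2 periods per year: i = 0.0581, n = 24.
Discount factor = (1+0.0581)^(−24) = 0.257845; PV = 17,900 × 0.257845 = 4,615.4270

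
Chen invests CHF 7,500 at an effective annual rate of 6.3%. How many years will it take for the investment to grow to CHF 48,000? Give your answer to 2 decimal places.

(1+i)^n = 48000/7500 = 6.40000, so n = ln 6.40000 / ln 1.063 = 30.3837 years

30.38 years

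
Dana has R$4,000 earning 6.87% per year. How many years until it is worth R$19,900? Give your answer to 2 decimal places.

24.15 years

n = ln(19900/4000) / ln(1+0.0687) = ln(4.97500) / 0.066443 = 24.1474 years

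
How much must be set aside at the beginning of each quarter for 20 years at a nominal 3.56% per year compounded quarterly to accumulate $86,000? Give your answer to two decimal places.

$735.37

i = 0.0356/4 = 0.0089 per quarter; n = 20·4 = 80.
FV-annuity factor × (1+i) = 116.947842; PMT = 86000 / 116.947842 = 735.3706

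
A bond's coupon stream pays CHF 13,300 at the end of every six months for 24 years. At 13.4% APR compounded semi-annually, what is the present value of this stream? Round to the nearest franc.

i = 0.134/2 = 0.067 per half-year; n = 24·2 = 48.
PV = 13300 × [1 − (1+0.067)^(−48)] / 0.067 = 13300 × 14.261580 = 189,679.0077

CHF 189,679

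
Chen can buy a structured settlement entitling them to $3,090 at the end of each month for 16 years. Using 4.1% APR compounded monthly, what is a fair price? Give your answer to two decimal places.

$434,556.42

With 12 periods per year: i = 0.00341667, n = 192.
Annuity factor a(192|0.00341667) = 140.633144; PV = 3090 × 140.633144 = 434,556.4165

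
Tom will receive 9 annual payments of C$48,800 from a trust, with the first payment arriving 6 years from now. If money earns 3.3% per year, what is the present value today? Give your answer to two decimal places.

PV at t=5 (ordinary 9-year annuity): 48800 × a(9|0.033) = 48800 × 7.678313 = 374,701.6615
Discount back 5 years: 374,701.6615 × (1+0.033)^(−5) = 374,701.6615 × 0.850156 = 318,554.6957

C$318,554.70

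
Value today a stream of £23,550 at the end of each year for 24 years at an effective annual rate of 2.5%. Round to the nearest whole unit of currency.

£421,191

PV = PMT · [1 − (1+i)^(−n)] / i = 23550 · 17.884986 = 421,191.4164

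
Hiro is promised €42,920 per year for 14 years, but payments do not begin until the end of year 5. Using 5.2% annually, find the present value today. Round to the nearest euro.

Value one period before first payment (t=4): 42920 × [1 − (1+0.052)^(−14)] / 0.052 = 42920 × 9.773270 = 419,468.7631
Discount back 4 years: 419,468.7631 × (1+0.052)^(−4) = 419,468.7631 × 0.816464 = 342,481.1445

€342,481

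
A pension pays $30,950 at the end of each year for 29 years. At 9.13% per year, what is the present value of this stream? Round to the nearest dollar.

$312,089

Annuity factor a(29|0.0913) = 10.083644; PV = 30950 × 10.083644 = 312,088.7963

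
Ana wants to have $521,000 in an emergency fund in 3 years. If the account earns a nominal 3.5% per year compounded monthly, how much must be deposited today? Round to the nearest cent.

With 12 periods per year: i = 0.00291667, n = 36.
PV = 521,000 / (1 + 0.00291667)^36 = 521,000 / 1.110541 = 469,140.7686

$469,140.77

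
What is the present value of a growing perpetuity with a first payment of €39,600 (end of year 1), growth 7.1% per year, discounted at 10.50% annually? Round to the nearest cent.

PV = PMT / (i − g) = 39600 / (0.105 − 0.071) = 39600 / 0.034000 = 1,164,705.8824

€1,164,705.88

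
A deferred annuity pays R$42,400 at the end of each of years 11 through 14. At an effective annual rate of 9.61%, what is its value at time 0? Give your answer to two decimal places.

R$54,147.86

PV at t=10 (ordinary 4-year annuity): 42400 × a(4|0.0961) = 42400 × 3.196813 = 135,544.8596
PV₀ = 135,544.8596 / (1+0.0961)^10 = 135,544.8596 / 2.503236 = 54,147.8571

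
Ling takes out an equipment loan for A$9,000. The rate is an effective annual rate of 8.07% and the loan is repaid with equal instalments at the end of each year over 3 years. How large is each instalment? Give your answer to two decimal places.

A$3,496.71

PMT = 9000 / ( [1 − (1+0.0807)^(−3)] / 0.0807 ) = 9000 / 2.573845 = 3,496.7135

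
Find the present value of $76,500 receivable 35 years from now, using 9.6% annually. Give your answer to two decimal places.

$3,092.37

PV = 76,500 / (1 + 0.096)^35 = 76,500 / 24.738274 = 3,092.3742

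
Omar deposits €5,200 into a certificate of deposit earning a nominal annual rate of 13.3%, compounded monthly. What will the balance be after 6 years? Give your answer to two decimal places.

i = 0.133/12 = 0.0110833 per month; n = 6·12 = 72.
FV = 5,200 × (1 + 0.0110833)^72 = 11,499.1001

€11,499.10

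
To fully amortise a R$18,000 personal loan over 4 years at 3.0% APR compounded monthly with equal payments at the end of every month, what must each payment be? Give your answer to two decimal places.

R$398.42

i = 0.03/12 = 0.0025 per month; n = 4·12 = 48.
Annuity-PV factor = 45.178695; PMT = 18000 / 45.178695 = 398.4179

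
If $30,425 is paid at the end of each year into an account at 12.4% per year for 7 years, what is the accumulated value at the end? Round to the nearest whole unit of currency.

$310,763

FV = 30425 × [(1+0.124)^7 − 1] / 0.124 = 30425 × 10.214066 = 310,762.9440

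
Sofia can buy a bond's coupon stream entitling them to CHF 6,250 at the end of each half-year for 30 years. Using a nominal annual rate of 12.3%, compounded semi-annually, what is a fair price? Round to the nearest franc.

i = 0.123/2 = 0.0615 per half-year; n = 30·2 = 60.
PV = PMT · [1 − (1+i)^(−n)] / i = 6250 · 15.807343 = 98,795.8953

CHF 98,796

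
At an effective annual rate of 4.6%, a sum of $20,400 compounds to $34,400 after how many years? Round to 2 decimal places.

11.62 years

(1+i)^n = 34400/20400 = 1.68627, so n = ln 1.68627 / ln 1.046 = 11.6185 years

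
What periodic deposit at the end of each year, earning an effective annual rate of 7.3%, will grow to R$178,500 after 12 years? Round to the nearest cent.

FV-annuity factor = 18.207476; PMT = 178500 / 18.207476 = 9,803.6653

R$9,803.67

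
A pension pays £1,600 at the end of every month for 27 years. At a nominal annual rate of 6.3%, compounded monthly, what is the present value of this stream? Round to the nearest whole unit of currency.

£248,895

With 12 periods per year: i = 0.00525, n = 324.
PV = 1600 × [1 − (1+0.00525)^(−324)] / 0.00525 = 1600 × 155.559088 = 248,894.5403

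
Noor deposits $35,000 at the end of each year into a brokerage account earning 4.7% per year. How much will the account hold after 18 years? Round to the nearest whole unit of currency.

FV = PMT · [(1+i)^n − 1] / i = 35000 · 27.357675 = 957,518.6412

$957,519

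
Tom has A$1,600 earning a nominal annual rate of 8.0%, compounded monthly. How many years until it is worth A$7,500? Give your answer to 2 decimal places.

Periodic rate i = 0.08/12 = 0.00666667.
(1+i)^n = 7500/1600 = 4.68750, so n = ln 4.68750 / ln 1.00667 = 232.5065 months
= 232.5065/12 years

19.38 years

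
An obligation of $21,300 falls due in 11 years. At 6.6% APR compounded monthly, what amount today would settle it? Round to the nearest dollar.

$10,326

i = 0.066/12 = 0.0055 per month; n = 11·12 = 132.
PV = 21,300 / (1 + 0.0055)^132 = 21,300 / 2.062690 = 10,326.3232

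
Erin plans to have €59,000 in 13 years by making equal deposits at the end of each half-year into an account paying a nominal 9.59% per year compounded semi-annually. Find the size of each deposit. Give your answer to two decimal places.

i = 0.0959/2 = 0.04795 per half-year; n = 13·2 = 26.
PMT = 59000 / ( [(1+0.04795)^26 − 1] / 0.04795 ) = 59000 / 49.624960 = 1,188.9178

€1,188.92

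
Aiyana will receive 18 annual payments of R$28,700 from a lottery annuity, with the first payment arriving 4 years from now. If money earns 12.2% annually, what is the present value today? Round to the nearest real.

PV at t=3 (ordinary 18-year annuity): 28700 × a(18|0.122) = 28700 × 7.164510 = 205,621.4281
PV₀ = 205,621.4281 / (1+0.122)^3 = 205,621.4281 / 1.412468 = 145,576.0061

R$145,576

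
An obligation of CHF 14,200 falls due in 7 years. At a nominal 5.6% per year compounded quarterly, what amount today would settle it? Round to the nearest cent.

With 4 periods per year: i = 0.014, n = 28.
PV = FV·(1+i)^(−n) = 14,200 × 0.677544 = 9,621.1194

CHF 9,621.12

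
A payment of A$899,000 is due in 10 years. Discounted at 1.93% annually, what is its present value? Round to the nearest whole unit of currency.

A$742,574

PV = FV·(1+i)^(−n) = 899,000 × 0.825999 = 742,573.5051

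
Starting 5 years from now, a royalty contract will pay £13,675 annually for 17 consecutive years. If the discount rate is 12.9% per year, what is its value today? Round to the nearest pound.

£56,953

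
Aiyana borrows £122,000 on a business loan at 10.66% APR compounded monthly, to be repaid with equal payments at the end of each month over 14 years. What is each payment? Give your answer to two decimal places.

With 12 periods per year: i = 0.00888333, n = 168.
PMT = 122000 / ( [1 − (1+0.00888333)^(−168)] / 0.00888333 ) = 122000 / 87.093558 = 1,400.7925

£1,400.79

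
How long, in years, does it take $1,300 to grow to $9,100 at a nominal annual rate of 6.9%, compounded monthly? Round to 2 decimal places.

28.28 years

Periodic rate i = 0.069/12 = 0.00575.
(1+i)^n = 9100/1300 = 7.00000, so n = ln 7.00000 / ln 1.00575 = 339.3912 months
= 339.3912/12 years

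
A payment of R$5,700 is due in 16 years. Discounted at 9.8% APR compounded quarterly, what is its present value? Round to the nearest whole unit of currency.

R$1,211

With 4 periods per year: i = 0.0245, n = 64.
PV = FV·(1+i)^(−n) = 5,700 × 0.212439 = 1,210.9027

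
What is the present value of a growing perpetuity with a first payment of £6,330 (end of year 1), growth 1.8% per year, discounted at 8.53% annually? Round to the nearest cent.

PV = PMT / (i − g) = 6330 / (0.0853 − 0.018) = 6330 / 0.067300 = 94,056.4636

£94,056.46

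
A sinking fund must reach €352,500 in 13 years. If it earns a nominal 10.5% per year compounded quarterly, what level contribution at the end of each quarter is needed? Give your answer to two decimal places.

Periodic rate i = 0.105/4 = 0.02625; n = 13 × 4 = 52 periods.
FV-annuity factor = 108.471539; PMT = 352500 / 108.471539 = 3,249.7004

€3,249.70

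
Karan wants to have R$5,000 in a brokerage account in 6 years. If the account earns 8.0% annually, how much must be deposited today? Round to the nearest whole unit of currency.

PV = FV·(1+i)^(−n) = 5,000 × 0.630170 = 3,150.8481

R$3,151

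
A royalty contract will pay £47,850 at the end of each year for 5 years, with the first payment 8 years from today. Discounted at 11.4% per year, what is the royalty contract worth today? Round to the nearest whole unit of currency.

£82,234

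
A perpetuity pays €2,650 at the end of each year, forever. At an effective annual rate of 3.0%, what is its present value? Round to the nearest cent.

PV = PMT / i = 2650 / 0.03 = 88,333.3333

€88,333.33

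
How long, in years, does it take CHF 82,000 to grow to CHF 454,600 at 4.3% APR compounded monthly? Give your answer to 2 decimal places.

39.90 years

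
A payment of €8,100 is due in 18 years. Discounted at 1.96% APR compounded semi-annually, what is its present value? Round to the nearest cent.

€5,701.80

Periodic rate i = 0.0196/2 = 0.0098; n = 18 × 2 = 36 periods.
PV = 8,100 / (1 + 0.0098)^36 = 8,100 / 1.420605 = 5,701.7980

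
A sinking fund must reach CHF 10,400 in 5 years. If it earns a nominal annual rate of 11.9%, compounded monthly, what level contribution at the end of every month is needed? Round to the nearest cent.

CHF 127.68

i = 0.119/12 = 0.00991667 per month; n = 5·12 = 60.
FV-annuity factor = 81.451261; PMT = 10400 / 81.451261 = 127.6837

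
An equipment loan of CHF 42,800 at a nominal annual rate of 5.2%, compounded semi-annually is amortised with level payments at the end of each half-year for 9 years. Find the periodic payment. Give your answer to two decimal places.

CHF 3,007.65

Periodic rate i = 0.052/2 = 0.026; n = 9 × 2 = 18 periods.
Annuity-PV factor = 14.230381; PMT = 42800 / 14.230381 = 3,007.6496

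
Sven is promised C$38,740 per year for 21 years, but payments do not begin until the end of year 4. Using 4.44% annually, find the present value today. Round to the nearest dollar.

C$458,317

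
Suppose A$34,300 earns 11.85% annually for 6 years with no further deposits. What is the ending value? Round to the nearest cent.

FV = PV·(1+i)^n = 34,300 × 1.958015 = 67,159.9015

A$67,159.90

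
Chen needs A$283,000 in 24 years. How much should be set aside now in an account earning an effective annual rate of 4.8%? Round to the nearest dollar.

A$91,858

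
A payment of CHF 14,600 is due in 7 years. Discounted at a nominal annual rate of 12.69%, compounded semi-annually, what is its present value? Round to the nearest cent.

CHF 6,170.41

Periodic rate i = 0.1269/2 = 0.06345; n = 7 × 2 = 14 periods.
Discount factor = (1+0.06345)^(−14) = 0.422631; PV = 14,600 × 0.422631 = 6,170.4068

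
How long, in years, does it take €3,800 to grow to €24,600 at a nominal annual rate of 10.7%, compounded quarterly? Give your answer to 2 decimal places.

17.69 years

Periodic rate i = 0.107/4 = 0.02675.
(1+i)^n = 24600/3800 = 6.47368, so n = ln 6.47368 / ln 1.02675 = 70.7520 quarters
= 70.7520/4 years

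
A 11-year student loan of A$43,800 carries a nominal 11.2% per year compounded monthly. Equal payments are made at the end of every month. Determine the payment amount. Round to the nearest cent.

A$578.53

With 12 periods per year: i = 0.00933333, n = 132.
Annuity-PV factor = 75.709273; PMT = 43800 / 75.709273 = 578.5289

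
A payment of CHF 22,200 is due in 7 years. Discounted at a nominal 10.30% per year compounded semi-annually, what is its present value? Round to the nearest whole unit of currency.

i = 0.103/2 = 0.0515 per half-year; n = 7·2 = 14.
PV = 22,200 / (1 + 0.0515)^14 = 22,200 / 2.019900 = 10,990.6429

CHF 10,991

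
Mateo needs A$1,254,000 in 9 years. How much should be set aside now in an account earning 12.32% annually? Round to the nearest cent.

Discount factor = (1+0.1232)^(−9) = 0.351468; PV = 1,254,000 × 0.351468 = 440,741.2341

A$440,741.23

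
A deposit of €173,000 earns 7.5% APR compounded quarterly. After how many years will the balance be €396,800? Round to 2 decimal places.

11.17 years

Periodic rate i = 0.075/4 = 0.01875.
(1+i)^n = 396800/173000 = 2.29364, so n = ln 2.29364 / ln 1.01875 = 44.6880 quarters
= 44.6880/4 years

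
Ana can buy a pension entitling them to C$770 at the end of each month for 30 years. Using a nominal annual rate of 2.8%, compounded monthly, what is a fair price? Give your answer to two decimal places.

C$187,396.06

Periodic rate i = 0.028/12 = 0.00233333; n = 30 × 12 = 360 periods.
PV = 770 × [1 − (1+0.00233333)^(−360)] / 0.00233333 = 770 × 243.371507 = 187,396.0607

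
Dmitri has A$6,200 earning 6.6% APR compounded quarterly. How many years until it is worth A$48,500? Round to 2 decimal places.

31.42 years

Periodic rate i = 0.066/4 = 0.0165.
n = ln(48500/6200) / ln(1+0.0165) = ln(7.82258) / 0.016365 = 125.6932 quarters
= 125.6932/4 years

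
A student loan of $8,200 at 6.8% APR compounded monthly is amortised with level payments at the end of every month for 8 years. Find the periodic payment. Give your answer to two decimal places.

i = 0.068/12 = 0.00566667 per month; n = 8·12 = 96.
PMT = 8200 / ( [1 − (1+0.00566667)^(−96)] / 0.00566667 ) = 8200 / 73.885790 = 110.9821

$110.98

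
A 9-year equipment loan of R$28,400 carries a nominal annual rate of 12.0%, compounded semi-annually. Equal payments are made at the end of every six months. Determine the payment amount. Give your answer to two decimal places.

i = 0.12/2 = 0.06 per half-year; n = 9·2 = 18.
PMT = 28400 / ( [1 − (1+0.06)^(−18)] / 0.06 ) = 28400 / 10.827603 = 2,622.9258

R$2,622.93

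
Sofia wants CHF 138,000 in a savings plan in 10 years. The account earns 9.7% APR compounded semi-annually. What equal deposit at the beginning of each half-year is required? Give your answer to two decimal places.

CHF 4,043.95

With 2 periods per year: i = 0.0485, n = 20.
FV-annuity factor × (1+i) = 34.125092; PMT = 138000 / 34.125092 = 4,043.9451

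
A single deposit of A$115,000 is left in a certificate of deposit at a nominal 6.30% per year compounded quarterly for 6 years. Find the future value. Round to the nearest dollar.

A$167,333

Periodic rate i = 0.063/4 = 0.01575; n = 6 × 4 = 24 periods.
FV = 115,000 × (1 + 0.01575)^24 = 167,333.0721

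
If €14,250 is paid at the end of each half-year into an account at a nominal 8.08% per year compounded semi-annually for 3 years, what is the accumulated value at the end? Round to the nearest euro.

With 2 periods per year: i = 0.0404, n = 6.
FV = PMT · [(1+i)^n − 1] / i = 14250 · 6.639648 = 94,614.9894

€94,615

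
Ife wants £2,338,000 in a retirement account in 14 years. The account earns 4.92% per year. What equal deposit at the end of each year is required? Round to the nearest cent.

£119,957.88

PMT = 2.338e+06 / ( [(1+0.0492)^14 − 1] / 0.0492 ) = 2.338e+06 / 19.490175 = 119,957.8773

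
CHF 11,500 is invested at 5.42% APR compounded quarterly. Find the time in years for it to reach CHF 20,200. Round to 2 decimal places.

Periodic rate i = 0.0542/4 = 0.01355.
(1+i)^n = 20200/11500 = 1.75652, so n = ln 1.75652 / ln 1.01355 = 41.8556 quarters
= 41.8556/4 years

10.46 years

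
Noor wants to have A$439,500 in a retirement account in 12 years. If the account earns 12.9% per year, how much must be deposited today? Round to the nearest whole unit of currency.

A$102,478

PV = FV·(1+i)^(−n) = 439,500 × 0.233170 = 102,478.2207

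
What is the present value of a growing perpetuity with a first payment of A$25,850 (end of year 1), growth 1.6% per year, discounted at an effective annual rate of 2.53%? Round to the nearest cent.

PV = D₁/(r − g) = 25850/(0.0253 − 0.016) = 2,779,569.8925

A$2,779,569.89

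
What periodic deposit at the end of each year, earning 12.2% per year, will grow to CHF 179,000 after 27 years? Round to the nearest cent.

CHF 1,021.55

FV-annuity factor = 175.223539; PMT = 179000 / 175.223539 = 1,021.5522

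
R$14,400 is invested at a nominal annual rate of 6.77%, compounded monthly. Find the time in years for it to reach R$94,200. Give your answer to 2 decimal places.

Periodic rate i = 0.0677/12 = 0.00564167.
n = ln(94200/14400) / ln(1+0.00564167) = ln(6.54167) / 0.005626 = 333.8526 months
= 333.8526/12 years

27.82 years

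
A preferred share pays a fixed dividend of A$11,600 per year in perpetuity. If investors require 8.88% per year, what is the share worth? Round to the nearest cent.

PV = PMT / i = 11600 / 0.0888 = 130,630.6306

A$130,630.63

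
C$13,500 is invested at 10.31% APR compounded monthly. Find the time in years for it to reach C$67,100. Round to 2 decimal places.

Periodic rate i = 0.1031/12 = 0.00859167.
n = ln(67100/13500) / ln(1+0.00859167) = ln(4.97037) / 0.008555 = 187.4343 months
= 187.4343/12 years

15.62 years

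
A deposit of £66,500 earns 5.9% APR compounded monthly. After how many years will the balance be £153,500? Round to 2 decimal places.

Periodic rate i = 0.059/12 = 0.00491667.
n = ln(153500/66500) / ln(1+0.00491667) = ln(2.30827) / 0.004905 = 170.5532 months
= 170.5532/12 years

14.21 years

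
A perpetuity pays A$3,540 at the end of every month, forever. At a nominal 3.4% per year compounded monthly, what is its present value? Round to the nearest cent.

A$1,249,411.76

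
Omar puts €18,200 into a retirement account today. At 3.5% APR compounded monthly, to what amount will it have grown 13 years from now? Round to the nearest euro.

€28,667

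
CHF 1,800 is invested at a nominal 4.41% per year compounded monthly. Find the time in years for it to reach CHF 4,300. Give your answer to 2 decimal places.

19.78 years

Periodic rate i = 0.0441/12 = 0.003675.
(1+i)^n = 4300/1800 = 2.38889, so n = ln 2.38889 / ln 1.00368 = 237.3952 months
= 237.3952/12 years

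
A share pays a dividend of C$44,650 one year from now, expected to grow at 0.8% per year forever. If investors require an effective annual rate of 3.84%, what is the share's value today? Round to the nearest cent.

C$1,468,750.00

PV = D₁/(r − g) = 44650/(0.0384 − 0.008) = 1,468,750.0000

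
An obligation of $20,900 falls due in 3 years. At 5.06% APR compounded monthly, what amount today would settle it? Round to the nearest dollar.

i = 0.0506/12 = 0.00421667 per month; n = 3·12 = 36.
PV = FV·(1+i)^(−n) = 20,900 × 0.859434 = 17,962.1777

$17,962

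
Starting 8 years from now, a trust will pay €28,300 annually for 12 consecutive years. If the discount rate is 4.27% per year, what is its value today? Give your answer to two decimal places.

€195,133.05

Value one period before first payment (t=7): 28300 × [1 − (1+0.0427)^(−12)] / 0.0427 = 28300 × 9.239745 = 261,484.7936
PV₀ = 261,484.7936 / (1+0.0427)^7 = 261,484.7936 / 1.340033 = 195,133.0457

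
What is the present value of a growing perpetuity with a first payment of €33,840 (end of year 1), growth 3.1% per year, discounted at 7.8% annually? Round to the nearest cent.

PV = PMT / (i − g) = 33840 / (0.078 − 0.031) = 33840 / 0.047000 = 720,000.0000

€720,000.00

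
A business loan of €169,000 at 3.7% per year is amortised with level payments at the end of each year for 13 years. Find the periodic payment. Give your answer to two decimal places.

€16,610.75

Annuity-PV factor = 10.174135; PMT = 169000 / 10.174135 = 16,610.7490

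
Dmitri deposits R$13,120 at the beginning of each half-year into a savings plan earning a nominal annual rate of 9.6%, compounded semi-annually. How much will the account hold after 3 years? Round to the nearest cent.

With 2 periods per year: i = 0.048, n = 6.
FV = 13120 × [(1+0.048)^6 − 1] / 0.048 × (1+i) = 13120 × 7.092624 = 93,055.2268
Payments are at the start of each period, so multiply by (1+i).

R$93,055.23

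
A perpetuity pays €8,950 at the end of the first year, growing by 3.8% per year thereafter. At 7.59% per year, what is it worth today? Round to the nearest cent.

€236,147.76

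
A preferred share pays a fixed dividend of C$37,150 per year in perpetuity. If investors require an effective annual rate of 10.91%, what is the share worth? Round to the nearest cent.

C$340,513.29

PV = C/r = 37150/0.1091 = 340,513.2906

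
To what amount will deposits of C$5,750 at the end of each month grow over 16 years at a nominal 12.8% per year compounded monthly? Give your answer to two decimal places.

i = 0.128/12 = 0.0106667 per month; n = 16·12 = 192.
FV = 5750 × [(1+0.0106667)^192 − 1] / 0.0106667 = 5750 × 625.195859 = 3,594,876.1888

C$3,594,876.19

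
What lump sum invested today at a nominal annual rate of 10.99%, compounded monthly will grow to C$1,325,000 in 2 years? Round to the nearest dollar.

C$1,064,615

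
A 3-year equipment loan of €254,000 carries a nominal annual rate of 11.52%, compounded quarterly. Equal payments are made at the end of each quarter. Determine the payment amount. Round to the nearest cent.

€25,334.92

i = 0.1152/4 = 0.0288 per quarter; n = 3·4 = 12.
Annuity-PV factor = 10.025686; PMT = 254000 / 10.025686 = 25,334.9246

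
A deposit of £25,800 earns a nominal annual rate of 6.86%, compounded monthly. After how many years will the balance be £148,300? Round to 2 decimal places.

Periodic rate i = 0.0686/12 = 0.00571667.
(1+i)^n = 148300/25800 = 5.74806, so n = ln 5.74806 / ln 1.00572 = 306.7971 months
= 306.7971/12 years

25.57 years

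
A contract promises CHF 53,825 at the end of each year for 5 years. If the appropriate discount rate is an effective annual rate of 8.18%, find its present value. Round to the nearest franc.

CHF 213,892

PV = PMT · [1 − (1+i)^(−n)] / i = 53825 · 3.973840 = 213,891.9182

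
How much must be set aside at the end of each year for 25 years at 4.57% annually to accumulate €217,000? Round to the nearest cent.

€4,822.99

PMT = 217000 / ( [(1+0.0457)^25 − 1] / 0.0457 ) = 217000 / 44.992809 = 4,822.9930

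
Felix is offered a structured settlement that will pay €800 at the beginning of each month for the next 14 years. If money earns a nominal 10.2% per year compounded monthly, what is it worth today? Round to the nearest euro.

€72,020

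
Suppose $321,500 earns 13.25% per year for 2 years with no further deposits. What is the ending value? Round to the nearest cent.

$412,341.83

321,500 × (1+0.1325)^2 = 321,500 × 1.282556 = 412,341.8344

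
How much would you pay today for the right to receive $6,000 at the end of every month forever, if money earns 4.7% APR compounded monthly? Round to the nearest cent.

Periodic rate i = 0.047/12 = 0.00391667.
PV = C/r = 6000/0.00391667 = 1,531,914.8936

$1,531,914.89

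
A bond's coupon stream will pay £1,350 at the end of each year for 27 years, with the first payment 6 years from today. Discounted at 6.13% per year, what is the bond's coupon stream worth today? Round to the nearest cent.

£13,074.86

PV at t=5 (ordinary 27-year annuity): 1350 × a(27|0.0613) = 1350 × 13.040492 = 17,604.6640
Discount back 5 years: 17,604.6640 × (1+0.0613)^(−5) = 17,604.6640 × 0.742693 = 13,074.8562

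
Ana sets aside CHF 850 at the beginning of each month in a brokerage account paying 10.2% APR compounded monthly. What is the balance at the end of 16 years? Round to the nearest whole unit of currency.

i = 0.102/12 = 0.0085 per month; n = 16·12 = 192.
Accumulation factor s(192|0.0085) × (1+i) = 483.954521; FV = 850 × 483.954521 = 411,361.3432
Payments are at the start of each period, so multiply by (1+i).

CHF 411,361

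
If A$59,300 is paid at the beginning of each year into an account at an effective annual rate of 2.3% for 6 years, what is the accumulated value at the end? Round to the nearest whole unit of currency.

A$385,565

Accumulation factor s(6|0.023) × (1+i) = 6.501947; FV = 59300 × 6.501947 = 385,565.4433
Payments are at the start of each period, so multiply by (1+i).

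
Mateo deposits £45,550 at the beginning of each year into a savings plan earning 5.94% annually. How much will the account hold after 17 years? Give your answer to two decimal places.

FV = PMT · [(1+i)^n − 1] / i × (1+i) = 45550 · 29.730584 = 1,354,228.1152
Payments are at the start of each period, so multiply by (1+i).

£1,354,228.12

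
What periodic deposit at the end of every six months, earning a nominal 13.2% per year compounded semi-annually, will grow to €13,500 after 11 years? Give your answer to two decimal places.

With 2 periods per year: i = 0.066, n = 22.
PMT = 13500 / ( [(1+0.066)^22 − 1] / 0.066 ) = 13500 / 46.666430 = 289.2872

€289.29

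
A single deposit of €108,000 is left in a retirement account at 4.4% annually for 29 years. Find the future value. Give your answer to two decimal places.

108,000 × (1+0.044)^29 = 108,000 × 3.485896 = 376,476.7986

€376,476.80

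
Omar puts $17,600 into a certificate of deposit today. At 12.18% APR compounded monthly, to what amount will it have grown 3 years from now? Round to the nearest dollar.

$25,317

i = 0.1218/12 = 0.01015 per month; n = 3·12 = 36.
FV = 17,600 × (1 + 0.01015)^36 = 25,316.5150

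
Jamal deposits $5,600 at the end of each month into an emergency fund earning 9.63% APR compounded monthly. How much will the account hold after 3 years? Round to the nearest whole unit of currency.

i = 0.0963/12 = 0.008025 per month; n = 3·12 = 36.
FV = PMT · [(1+i)^n − 1] / i = 5600 · 41.547644 = 232,666.8071

$232,667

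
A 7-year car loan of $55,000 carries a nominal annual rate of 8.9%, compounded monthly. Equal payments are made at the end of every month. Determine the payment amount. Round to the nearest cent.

$882.11

With 12 periods per year: i = 0.00741667, n = 84.
Annuity-PV factor = 62.350458; PMT = 55000 / 62.350458 = 882.1106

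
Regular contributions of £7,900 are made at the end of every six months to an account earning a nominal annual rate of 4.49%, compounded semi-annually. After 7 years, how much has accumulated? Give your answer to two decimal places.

With 2 periods per year: i = 0.02245, n = 14.
FV = 7900 × [(1+0.02245)^14 − 1] / 0.02245 = 7900 × 16.238259 = 128,282.2477

£128,282.25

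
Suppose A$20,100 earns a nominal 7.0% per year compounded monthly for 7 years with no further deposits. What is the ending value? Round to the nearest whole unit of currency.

A$32,763

Periodic rate i = 0.07/12 = 0.00583333; n = 7 × 12 = 84 periods.
20,100 × (1+0.00583333)^84 = 20,100 × 1.629994 = 32,762.8805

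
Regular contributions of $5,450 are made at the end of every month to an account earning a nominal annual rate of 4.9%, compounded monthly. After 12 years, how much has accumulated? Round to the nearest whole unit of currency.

i = 0.049/12 = 0.00408333 per month; n = 12·12 = 144.
FV = 5450 × [(1+0.00408333)^144 − 1] / 0.00408333 = 5450 × 195.484858 = 1,065,392.4785

$1,065,392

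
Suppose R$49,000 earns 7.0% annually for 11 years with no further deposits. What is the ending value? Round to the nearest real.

FV = PV·(1+i)^n = 49,000 × 2.104852 = 103,137.7457

R$103,138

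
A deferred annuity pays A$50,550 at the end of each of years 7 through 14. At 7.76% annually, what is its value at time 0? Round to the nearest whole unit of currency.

A$187,221

Value one period before first payment (t=6): 50550 × [1 − (1+0.0776)^(−8)] / 0.0776 = 50550 × 5.799350 = 293,157.1501
Discount back 6 years: 293,157.1501 × (1+0.0776)^(−6) = 293,157.1501 × 0.638638 = 187,221.1872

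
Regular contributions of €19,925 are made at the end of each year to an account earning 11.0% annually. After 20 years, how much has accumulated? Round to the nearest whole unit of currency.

FV = 19925 × [(1+0.11)^20 − 1] / 0.11 = 19925 × 64.202832 = 1,279,241.4305

€1,279,241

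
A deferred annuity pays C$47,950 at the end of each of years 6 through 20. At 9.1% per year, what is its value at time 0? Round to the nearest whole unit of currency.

Value one period before first payment (t=5): 47950 × [1 − (1+0.091)^(−15)] / 0.091 = 47950 × 8.013323 = 384,238.8520
Discount back 5 years: 384,238.8520 × (1+0.091)^(−5) = 384,238.8520 × 0.646958 = 248,586.4905

C$248,586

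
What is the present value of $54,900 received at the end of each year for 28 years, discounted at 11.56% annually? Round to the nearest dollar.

$452,712

Annuity factor a(28|0.1156) = 8.246126; PV = 54900 × 8.246126 = 452,712.2997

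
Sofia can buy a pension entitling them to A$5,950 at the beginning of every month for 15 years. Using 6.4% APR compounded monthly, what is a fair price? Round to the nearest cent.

Periodic rate i = 0.064/12 = 0.00533333; n = 15 × 12 = 180 periods.
PV = PMT · [1 − (1+i)^(−n)] / i × (1+i) = 5950 · 116.140342 = 691,035.0320
Payments are at the start of each period, so multiply by (1+i).

A$691,035.03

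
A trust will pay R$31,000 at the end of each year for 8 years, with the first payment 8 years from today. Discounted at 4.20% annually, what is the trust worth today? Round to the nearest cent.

R$155,203.25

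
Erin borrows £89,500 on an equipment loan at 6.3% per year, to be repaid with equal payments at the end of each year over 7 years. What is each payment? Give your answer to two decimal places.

PMT = 89500 / ( [1 − (1+0.063)^(−7)] / 0.063 ) = 89500 / 5.523344 = 16,203.9531

£16,203.95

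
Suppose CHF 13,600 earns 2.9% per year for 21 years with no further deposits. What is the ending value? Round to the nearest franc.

13,600 × (1+0.029)^21 = 13,600 × 1.822732 = 24,789.1582

CHF 24,789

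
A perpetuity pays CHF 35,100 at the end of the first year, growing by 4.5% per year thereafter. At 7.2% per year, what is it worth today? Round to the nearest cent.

CHF 1,300,000.00

PV = PMT / (i − g) = 35100 / (0.072 − 0.045) = 35100 / 0.027000 = 1,300,000.0000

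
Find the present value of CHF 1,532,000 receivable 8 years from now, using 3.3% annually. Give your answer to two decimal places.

PV = FV·(1+i)^(−n) = 1,532,000 × 0.771254 = 1,181,561.1236

CHF 1,181,561.12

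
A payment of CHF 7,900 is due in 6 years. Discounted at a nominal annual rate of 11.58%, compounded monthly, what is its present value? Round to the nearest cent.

CHF 3,956.63

i = 0.1158/12 = 0.00965 per month; n = 6·12 = 72.
PV = FV·(1+i)^(−n) = 7,900 × 0.500840 = 3,956.6344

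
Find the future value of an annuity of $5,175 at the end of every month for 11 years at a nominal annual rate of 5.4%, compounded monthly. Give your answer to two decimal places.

With 12 periods per year: i = 0.0045, n = 132.
Accumulation factor s(132|0.0045) = 179.734882; FV = 5175 × 179.734882 = 930,128.0169

$930,128.02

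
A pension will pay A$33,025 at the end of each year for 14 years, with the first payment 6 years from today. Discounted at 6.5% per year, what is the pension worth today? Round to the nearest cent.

A$217,272.49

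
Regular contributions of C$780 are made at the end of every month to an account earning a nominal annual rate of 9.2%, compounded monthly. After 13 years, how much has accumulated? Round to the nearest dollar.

With 12 periods per year: i = 0.00766667, n = 156.
FV = 780 × [(1+0.00766667)^156 − 1] / 0.00766667 = 780 × 298.932197 = 233,167.1138

C$233,167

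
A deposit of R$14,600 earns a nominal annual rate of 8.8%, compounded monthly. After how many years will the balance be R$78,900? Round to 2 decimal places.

Periodic rate i = 0.088/12 = 0.00733333.
n = ln(78900/14600) / ln(1+0.00733333) = ln(5.40411) / 0.007307 = 230.9098 months
= 230.9098/12 years

19.24 years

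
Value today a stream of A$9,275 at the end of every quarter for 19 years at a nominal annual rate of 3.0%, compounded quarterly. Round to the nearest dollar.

Periodic rate i = 0.03/4 = 0.0075; n = 19 × 4 = 76 periods.
PV = 9275 × [1 − (1+0.0075)^(−76)] / 0.0075 = 9275 × 57.769397 = 535,811.1614

A$535,811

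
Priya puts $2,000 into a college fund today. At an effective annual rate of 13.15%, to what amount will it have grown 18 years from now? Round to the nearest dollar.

$18,485

FV = 2,000 × (1 + 0.1315)^18 = 18,484.6846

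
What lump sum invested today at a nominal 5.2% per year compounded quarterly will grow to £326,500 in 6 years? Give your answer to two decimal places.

With 4 periods per year: i = 0.013, n = 24.
PV = FV·(1+i)^(−n) = 326,500 × 0.733455 = 239,472.9681

£239,472.97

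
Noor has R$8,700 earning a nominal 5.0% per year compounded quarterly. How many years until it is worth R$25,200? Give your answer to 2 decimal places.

Periodic rate i = 0.05/4 = 0.0125.
n = ln(25200/8700) / ln(1+0.0125) = ln(2.89655) / 0.012423 = 85.6123 quarters
= 85.6123/4 years

21.40 years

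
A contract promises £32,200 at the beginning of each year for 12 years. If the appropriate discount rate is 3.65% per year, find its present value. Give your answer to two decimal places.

£319,688.09

Annuity factor a(12|0.0365) × (1+i) = 9.928201; PV = 32200 × 9.928201 = 319,688.0863
Payments are at the start of each period, so multiply by (1+i).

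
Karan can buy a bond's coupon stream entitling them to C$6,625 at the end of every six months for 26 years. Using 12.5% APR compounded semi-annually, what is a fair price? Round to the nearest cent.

Periodic rate i = 0.125/2 = 0.0625; n = 26 × 2 = 52 periods.
PV = 6625 × [1 − (1+0.0625)^(−52)] / 0.0625 = 6625 × 15.316064 = 101,468.9271

C$101,468.93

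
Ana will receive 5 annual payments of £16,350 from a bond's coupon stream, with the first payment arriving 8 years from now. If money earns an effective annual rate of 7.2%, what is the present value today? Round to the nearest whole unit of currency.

£40,986

Value one period before first payment (t=7): 16350 × [1 − (1+0.072)^(−5)] / 0.072 = 16350 × 4.078334 = 66,680.7591
Discount back 7 years: 66,680.7591 × (1+0.072)^(−7) = 66,680.7591 × 0.614662 = 40,986.1418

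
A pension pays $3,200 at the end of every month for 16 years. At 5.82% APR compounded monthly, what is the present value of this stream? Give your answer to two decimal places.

Periodic rate i = 0.0582/12 = 0.00485; n = 16 × 12 = 192 periods.
PV = PMT · [1 − (1+i)^(−n)] / i = 3200 · 124.748751 = 399,196.0024

$399,196.00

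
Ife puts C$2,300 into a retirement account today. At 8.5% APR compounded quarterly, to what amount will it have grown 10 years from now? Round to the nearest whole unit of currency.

Periodic rate i = 0.085/4 = 0.02125; n = 10 × 4 = 40 periods.
FV = PV·(1+i)^n = 2,300 × 2.318904 = 5,333.4793

C$5,333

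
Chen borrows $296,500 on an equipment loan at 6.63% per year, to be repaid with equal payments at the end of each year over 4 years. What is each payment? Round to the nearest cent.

$86,805.11

PMT = 296500 / ( [1 − (1+0.0663)^(−4)] / 0.0663 ) = 296500 / 3.415697 = 86,805.1142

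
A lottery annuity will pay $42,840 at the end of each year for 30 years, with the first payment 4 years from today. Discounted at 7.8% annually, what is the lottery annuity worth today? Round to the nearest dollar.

$392,367

PV at t=3 (ordinary 30-year annuity): 42840 × a(30|0.078) = 42840 × 11.473590 = 491,528.6141
PV₀ = 491,528.6141 / (1+0.078)^3 = 491,528.6141 / 1.252727 = 392,367.0440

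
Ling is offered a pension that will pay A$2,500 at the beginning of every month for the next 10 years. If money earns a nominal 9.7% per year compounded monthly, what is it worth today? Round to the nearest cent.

Periodic rate i = 0.097/12 = 0.00808333; n = 10 × 12 = 120 periods.
PV = PMT · [1 − (1+i)^(−n)] / i × (1+i) = 2500 · 77.250678 = 193,126.6948
(Beginning-of-period payments → annuity-due factor ×(1+i).)

A$193,126.69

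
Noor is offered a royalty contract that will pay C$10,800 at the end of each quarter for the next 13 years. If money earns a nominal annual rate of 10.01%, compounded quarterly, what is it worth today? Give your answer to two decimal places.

i = 0.1001/4 = 0.025025 per quarter; n = 13·4 = 52.
Annuity factor a(52|0.025025) = 28.908212; PV = 10800 × 28.908212 = 312,208.6918

C$312,208.69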